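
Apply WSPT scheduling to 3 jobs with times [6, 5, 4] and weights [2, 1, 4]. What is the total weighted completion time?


Compute p/w ratios and sort ascending (WSPT): [(4, 4), (6, 2), (5, 1)]
Compute weighted completion times:
  Job (p=4,w=4): C=4, w*C=4*4=16
  Job (p=6,w=2): C=10, w*C=2*10=20
  Job (p=5,w=1): C=15, w*C=1*15=15
Total weighted completion time = 51

51


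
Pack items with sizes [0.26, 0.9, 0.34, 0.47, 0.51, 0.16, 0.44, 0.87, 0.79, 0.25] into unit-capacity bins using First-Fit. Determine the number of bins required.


Place items sequentially using First-Fit:
  Item 0.26 -> new Bin 1
  Item 0.9 -> new Bin 2
  Item 0.34 -> Bin 1 (now 0.6)
  Item 0.47 -> new Bin 3
  Item 0.51 -> Bin 3 (now 0.98)
  Item 0.16 -> Bin 1 (now 0.76)
  Item 0.44 -> new Bin 4
  Item 0.87 -> new Bin 5
  Item 0.79 -> new Bin 6
  Item 0.25 -> Bin 4 (now 0.69)
Total bins used = 6

6


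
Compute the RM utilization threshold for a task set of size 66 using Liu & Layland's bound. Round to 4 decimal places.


Compute 2^(1/66) = 1.0105575720
Subtract 1: 1.0105575720 - 1 = 0.0105575720
Multiply by n: 66 * 0.0105575720 = 0.6967997520
Round to 4 dp: 0.6968

0.6968


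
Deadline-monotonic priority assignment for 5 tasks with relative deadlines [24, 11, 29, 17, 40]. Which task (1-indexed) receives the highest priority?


Sort tasks by relative deadline (ascending):
  Task 2: deadline = 11
  Task 4: deadline = 17
  Task 1: deadline = 24
  Task 3: deadline = 29
  Task 5: deadline = 40
Priority order (highest first): [2, 4, 1, 3, 5]
Highest priority task = 2

2


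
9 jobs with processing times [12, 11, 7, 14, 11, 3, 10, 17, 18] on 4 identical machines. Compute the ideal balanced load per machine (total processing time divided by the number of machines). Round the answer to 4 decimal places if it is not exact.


Total processing time = 12 + 11 + 7 + 14 + 11 + 3 + 10 + 17 + 18 = 103
Number of machines = 4
Ideal balanced load = 103 / 4 = 25.75

25.75


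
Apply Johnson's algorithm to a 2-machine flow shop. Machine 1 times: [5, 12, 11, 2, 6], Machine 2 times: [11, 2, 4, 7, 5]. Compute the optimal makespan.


Apply Johnson's rule:
  Group 1 (a <= b): [(4, 2, 7), (1, 5, 11)]
  Group 2 (a > b): [(5, 6, 5), (3, 11, 4), (2, 12, 2)]
Optimal job order: [4, 1, 5, 3, 2]
Schedule:
  Job 4: M1 done at 2, M2 done at 9
  Job 1: M1 done at 7, M2 done at 20
  Job 5: M1 done at 13, M2 done at 25
  Job 3: M1 done at 24, M2 done at 29
  Job 2: M1 done at 36, M2 done at 38
Makespan = 38

38


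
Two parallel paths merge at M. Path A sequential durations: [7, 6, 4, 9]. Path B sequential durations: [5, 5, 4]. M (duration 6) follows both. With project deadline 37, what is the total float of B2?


Forward pass: ES(B2) = sum of predecessors on chain B = 5
EF = ES + duration = 5 + 5 = 10
Backward pass: LF(M) = deadline = 37; LS(M) = 37 - 6 = 31
LF(B2) = LS(M) - sum(successors on chain B) = 31 - 4 = 27
LS = LF - duration = 27 - 5 = 22
Total float = LS - ES = 22 - 5 = 17

17


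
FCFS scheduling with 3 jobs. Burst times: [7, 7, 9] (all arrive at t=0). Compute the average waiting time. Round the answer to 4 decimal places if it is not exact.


FCFS order (as given): [7, 7, 9]
Waiting times:
  Job 1: wait = 0
  Job 2: wait = 7
  Job 3: wait = 14
Sum of waiting times = 21
Average waiting time = 21/3 = 7.0

7.0


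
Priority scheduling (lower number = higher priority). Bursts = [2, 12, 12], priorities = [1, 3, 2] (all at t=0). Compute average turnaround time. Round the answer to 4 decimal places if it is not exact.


Sort by priority (ascending = highest first):
Order: [(1, 2), (2, 12), (3, 12)]
Completion times:
  Priority 1, burst=2, C=2
  Priority 2, burst=12, C=14
  Priority 3, burst=12, C=26
Average turnaround = 42/3 = 14.0

14.0


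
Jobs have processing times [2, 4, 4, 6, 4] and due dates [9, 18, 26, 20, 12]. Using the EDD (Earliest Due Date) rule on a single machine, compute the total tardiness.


Sort by due date (EDD order): [(2, 9), (4, 12), (4, 18), (6, 20), (4, 26)]
Compute completion times and tardiness:
  Job 1: p=2, d=9, C=2, tardiness=max(0,2-9)=0
  Job 2: p=4, d=12, C=6, tardiness=max(0,6-12)=0
  Job 3: p=4, d=18, C=10, tardiness=max(0,10-18)=0
  Job 4: p=6, d=20, C=16, tardiness=max(0,16-20)=0
  Job 5: p=4, d=26, C=20, tardiness=max(0,20-26)=0
Total tardiness = 0

0


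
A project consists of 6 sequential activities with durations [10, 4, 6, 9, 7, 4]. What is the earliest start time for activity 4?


Activity 4 starts after activities 1 through 3 complete.
Predecessor durations: [10, 4, 6]
ES = 10 + 4 + 6 = 20

20


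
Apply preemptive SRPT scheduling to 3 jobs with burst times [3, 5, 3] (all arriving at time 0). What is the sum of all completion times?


Since all jobs arrive at t=0, SRPT equals SPT ordering.
SPT order: [3, 3, 5]
Completion times:
  Job 1: p=3, C=3
  Job 2: p=3, C=6
  Job 3: p=5, C=11
Total completion time = 3 + 6 + 11 = 20

20


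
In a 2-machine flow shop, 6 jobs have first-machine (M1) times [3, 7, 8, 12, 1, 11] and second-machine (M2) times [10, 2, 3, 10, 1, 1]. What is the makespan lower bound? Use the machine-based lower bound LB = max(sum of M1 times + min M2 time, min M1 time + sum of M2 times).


LB1 = sum(M1 times) + min(M2 times) = 42 + 1 = 43
LB2 = min(M1 times) + sum(M2 times) = 1 + 27 = 28
Lower bound = max(LB1, LB2) = max(43, 28) = 43

43


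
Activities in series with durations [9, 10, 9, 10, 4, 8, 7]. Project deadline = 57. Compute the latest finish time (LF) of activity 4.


LF(activity 4) = deadline - sum of successor durations
Successors: activities 5 through 7 with durations [4, 8, 7]
Sum of successor durations = 19
LF = 57 - 19 = 38

38


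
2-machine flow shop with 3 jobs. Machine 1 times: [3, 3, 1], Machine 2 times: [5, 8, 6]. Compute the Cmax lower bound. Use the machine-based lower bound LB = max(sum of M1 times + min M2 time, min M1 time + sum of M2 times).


LB1 = sum(M1 times) + min(M2 times) = 7 + 5 = 12
LB2 = min(M1 times) + sum(M2 times) = 1 + 19 = 20
Lower bound = max(LB1, LB2) = max(12, 20) = 20

20


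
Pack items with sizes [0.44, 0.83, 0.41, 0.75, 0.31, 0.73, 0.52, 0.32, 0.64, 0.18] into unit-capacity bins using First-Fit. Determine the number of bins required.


Place items sequentially using First-Fit:
  Item 0.44 -> new Bin 1
  Item 0.83 -> new Bin 2
  Item 0.41 -> Bin 1 (now 0.85)
  Item 0.75 -> new Bin 3
  Item 0.31 -> new Bin 4
  Item 0.73 -> new Bin 5
  Item 0.52 -> Bin 4 (now 0.83)
  Item 0.32 -> new Bin 6
  Item 0.64 -> Bin 6 (now 0.96)
  Item 0.18 -> Bin 3 (now 0.93)
Total bins used = 6

6


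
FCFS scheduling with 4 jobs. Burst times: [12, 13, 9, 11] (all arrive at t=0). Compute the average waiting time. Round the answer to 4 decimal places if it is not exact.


FCFS order (as given): [12, 13, 9, 11]
Waiting times:
  Job 1: wait = 0
  Job 2: wait = 12
  Job 3: wait = 25
  Job 4: wait = 34
Sum of waiting times = 71
Average waiting time = 71/4 = 17.75

17.75


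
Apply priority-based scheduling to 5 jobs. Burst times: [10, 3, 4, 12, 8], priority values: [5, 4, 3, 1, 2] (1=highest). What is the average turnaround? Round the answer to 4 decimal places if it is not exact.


Sort by priority (ascending = highest first):
Order: [(1, 12), (2, 8), (3, 4), (4, 3), (5, 10)]
Completion times:
  Priority 1, burst=12, C=12
  Priority 2, burst=8, C=20
  Priority 3, burst=4, C=24
  Priority 4, burst=3, C=27
  Priority 5, burst=10, C=37
Average turnaround = 120/5 = 24.0

24.0


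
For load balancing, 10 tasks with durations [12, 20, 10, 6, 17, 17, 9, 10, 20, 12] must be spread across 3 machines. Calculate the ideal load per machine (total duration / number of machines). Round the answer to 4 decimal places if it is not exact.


Total processing time = 12 + 20 + 10 + 6 + 17 + 17 + 9 + 10 + 20 + 12 = 133
Number of machines = 3
Ideal balanced load = 133 / 3 = 44.3333

44.3333


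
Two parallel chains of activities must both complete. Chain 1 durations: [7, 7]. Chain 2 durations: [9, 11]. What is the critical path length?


Path A total = 7 + 7 = 14
Path B total = 9 + 11 = 20
Critical path = longest path = max(14, 20) = 20

20


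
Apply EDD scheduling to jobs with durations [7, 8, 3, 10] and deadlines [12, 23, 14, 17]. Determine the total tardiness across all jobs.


Sort by due date (EDD order): [(7, 12), (3, 14), (10, 17), (8, 23)]
Compute completion times and tardiness:
  Job 1: p=7, d=12, C=7, tardiness=max(0,7-12)=0
  Job 2: p=3, d=14, C=10, tardiness=max(0,10-14)=0
  Job 3: p=10, d=17, C=20, tardiness=max(0,20-17)=3
  Job 4: p=8, d=23, C=28, tardiness=max(0,28-23)=5
Total tardiness = 8

8


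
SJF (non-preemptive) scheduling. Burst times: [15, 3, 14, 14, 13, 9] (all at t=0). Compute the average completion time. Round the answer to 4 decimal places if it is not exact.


SJF order (ascending): [3, 9, 13, 14, 14, 15]
Completion times:
  Job 1: burst=3, C=3
  Job 2: burst=9, C=12
  Job 3: burst=13, C=25
  Job 4: burst=14, C=39
  Job 5: burst=14, C=53
  Job 6: burst=15, C=68
Average completion = 200/6 = 33.3333

33.3333


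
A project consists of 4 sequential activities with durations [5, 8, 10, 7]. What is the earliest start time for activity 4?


Activity 4 starts after activities 1 through 3 complete.
Predecessor durations: [5, 8, 10]
ES = 5 + 8 + 10 = 23

23


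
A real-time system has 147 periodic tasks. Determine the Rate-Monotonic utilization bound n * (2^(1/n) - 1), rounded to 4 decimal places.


Compute 2^(1/147) = 1.0047264214
Subtract 1: 1.0047264214 - 1 = 0.0047264214
Multiply by n: 147 * 0.0047264214 = 0.6947839458
Round to 4 dp: 0.6948

0.6948


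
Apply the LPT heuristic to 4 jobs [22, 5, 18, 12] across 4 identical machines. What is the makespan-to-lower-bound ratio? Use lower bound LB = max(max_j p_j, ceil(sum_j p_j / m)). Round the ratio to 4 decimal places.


LPT order: [22, 18, 12, 5]
Machine loads after assignment: [22, 18, 12, 5]
LPT makespan = 22
Lower bound = max(max_job, ceil(total/4)) = max(22, 15) = 22
Ratio = 22 / 22 = 1.0

1.0


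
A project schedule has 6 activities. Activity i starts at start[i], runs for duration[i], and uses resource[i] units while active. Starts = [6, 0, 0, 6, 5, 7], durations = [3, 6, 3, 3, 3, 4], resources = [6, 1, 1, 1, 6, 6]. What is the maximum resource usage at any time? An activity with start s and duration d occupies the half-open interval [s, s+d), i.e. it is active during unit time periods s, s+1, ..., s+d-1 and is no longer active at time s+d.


Each activity i is active on [start_i, start_i + duration_i).
Compute total resource usage per time slot:
  t=0: active resources = [1, 1], total = 2
  t=1: active resources = [1, 1], total = 2
  t=2: active resources = [1, 1], total = 2
  t=3: active resources = [1], total = 1
  t=4: active resources = [1], total = 1
  t=5: active resources = [1, 6], total = 7
  t=6: active resources = [6, 1, 6], total = 13
  t=7: active resources = [6, 1, 6, 6], total = 19
  t=8: active resources = [6, 1, 6], total = 13
  t=9: active resources = [6], total = 6
  t=10: active resources = [6], total = 6
Peak resource demand = 19

19


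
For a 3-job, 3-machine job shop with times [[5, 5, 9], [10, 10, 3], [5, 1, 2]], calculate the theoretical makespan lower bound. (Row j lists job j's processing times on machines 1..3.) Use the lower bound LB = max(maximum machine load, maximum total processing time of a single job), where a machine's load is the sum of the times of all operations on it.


Machine loads:
  Machine 1: 5 + 10 + 5 = 20
  Machine 2: 5 + 10 + 1 = 16
  Machine 3: 9 + 3 + 2 = 14
Max machine load = 20
Job totals:
  Job 1: 19
  Job 2: 23
  Job 3: 8
Max job total = 23
Lower bound = max(20, 23) = 23

23


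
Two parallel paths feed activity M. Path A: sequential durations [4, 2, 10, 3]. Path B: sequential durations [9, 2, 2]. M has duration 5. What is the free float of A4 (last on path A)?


ES(A4) = sum of predecessors on chain A = 16
EF(A4) = ES + duration = 16 + 3 = 19
Successor of A4 is M. ES(M) = max(sum(A), sum(B)) = max(19, 13) = 19
Free float = ES(successor) - EF(current) = 19 - 19 = 0

0


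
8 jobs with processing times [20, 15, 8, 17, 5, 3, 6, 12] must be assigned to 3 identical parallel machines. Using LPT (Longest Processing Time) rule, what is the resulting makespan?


Sort jobs in decreasing order (LPT): [20, 17, 15, 12, 8, 6, 5, 3]
Assign each job to the least loaded machine:
  Machine 1: jobs [20, 6, 3], load = 29
  Machine 2: jobs [17, 8, 5], load = 30
  Machine 3: jobs [15, 12], load = 27
Makespan = max load = 30

30


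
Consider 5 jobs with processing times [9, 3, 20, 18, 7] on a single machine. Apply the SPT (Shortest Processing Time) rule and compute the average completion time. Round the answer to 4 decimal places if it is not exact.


Sort jobs by processing time (SPT order): [3, 7, 9, 18, 20]
Compute completion times sequentially:
  Job 1: processing = 3, completes at 3
  Job 2: processing = 7, completes at 10
  Job 3: processing = 9, completes at 19
  Job 4: processing = 18, completes at 37
  Job 5: processing = 20, completes at 57
Sum of completion times = 126
Average completion time = 126/5 = 25.2

25.2


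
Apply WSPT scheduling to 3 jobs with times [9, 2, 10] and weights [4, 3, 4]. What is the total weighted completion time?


Compute p/w ratios and sort ascending (WSPT): [(2, 3), (9, 4), (10, 4)]
Compute weighted completion times:
  Job (p=2,w=3): C=2, w*C=3*2=6
  Job (p=9,w=4): C=11, w*C=4*11=44
  Job (p=10,w=4): C=21, w*C=4*21=84
Total weighted completion time = 134

134


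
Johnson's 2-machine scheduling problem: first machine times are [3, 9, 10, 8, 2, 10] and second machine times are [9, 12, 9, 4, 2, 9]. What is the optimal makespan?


Apply Johnson's rule:
  Group 1 (a <= b): [(5, 2, 2), (1, 3, 9), (2, 9, 12)]
  Group 2 (a > b): [(3, 10, 9), (6, 10, 9), (4, 8, 4)]
Optimal job order: [5, 1, 2, 3, 6, 4]
Schedule:
  Job 5: M1 done at 2, M2 done at 4
  Job 1: M1 done at 5, M2 done at 14
  Job 2: M1 done at 14, M2 done at 26
  Job 3: M1 done at 24, M2 done at 35
  Job 6: M1 done at 34, M2 done at 44
  Job 4: M1 done at 42, M2 done at 48
Makespan = 48

48


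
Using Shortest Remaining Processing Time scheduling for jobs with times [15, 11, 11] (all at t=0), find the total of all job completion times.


Since all jobs arrive at t=0, SRPT equals SPT ordering.
SPT order: [11, 11, 15]
Completion times:
  Job 1: p=11, C=11
  Job 2: p=11, C=22
  Job 3: p=15, C=37
Total completion time = 11 + 22 + 37 = 70

70


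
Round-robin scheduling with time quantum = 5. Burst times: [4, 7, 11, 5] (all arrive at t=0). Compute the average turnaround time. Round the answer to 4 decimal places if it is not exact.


Time quantum = 5
Execution trace:
  J1 runs 4 units, time = 4
  J2 runs 5 units, time = 9
  J3 runs 5 units, time = 14
  J4 runs 5 units, time = 19
  J2 runs 2 units, time = 21
  J3 runs 5 units, time = 26
  J3 runs 1 units, time = 27
Finish times: [4, 21, 27, 19]
Average turnaround = 71/4 = 17.75

17.75


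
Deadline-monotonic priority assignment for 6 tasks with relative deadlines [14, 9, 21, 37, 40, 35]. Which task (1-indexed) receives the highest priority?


Sort tasks by relative deadline (ascending):
  Task 2: deadline = 9
  Task 1: deadline = 14
  Task 3: deadline = 21
  Task 6: deadline = 35
  Task 4: deadline = 37
  Task 5: deadline = 40
Priority order (highest first): [2, 1, 3, 6, 4, 5]
Highest priority task = 2

2


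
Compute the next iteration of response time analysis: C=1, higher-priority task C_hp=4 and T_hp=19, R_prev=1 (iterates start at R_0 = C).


R_next = C + ceil(R_prev / T_hp) * C_hp
ceil(1 / 19) = ceil(0.0526) = 1
Interference = 1 * 4 = 4
R_next = 1 + 4 = 5

5


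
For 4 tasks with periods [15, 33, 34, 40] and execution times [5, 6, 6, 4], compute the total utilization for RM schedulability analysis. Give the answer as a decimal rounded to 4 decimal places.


Compute individual utilizations (exact fractions):
  Task 1: C/T = 5/15 = 1/3 (approx. 0.3333)
  Task 2: C/T = 6/33 = 2/11 (approx. 0.1818)
  Task 3: C/T = 6/34 = 3/17 (approx. 0.1765)
  Task 4: C/T = 4/40 = 1/10 (approx. 0.1)
Total utilization U = 1/3 + 2/11 + 3/17 + 1/10 = 4441/5610
Rounded to 4 decimal places: U = 0.7916
RM (Liu & Layland) bound for 4 tasks = 0.756828; compare with U = 4441/5610 (approx. 0.791622)
bound < U <= 1, so the RM sufficient condition is not met (inconclusive; an exact test such as response-time analysis is needed).

0.7916


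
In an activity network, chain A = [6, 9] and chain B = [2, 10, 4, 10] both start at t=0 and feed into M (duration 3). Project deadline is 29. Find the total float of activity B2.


Forward pass: ES(B2) = sum of predecessors on chain B = 2
EF = ES + duration = 2 + 10 = 12
Backward pass: LF(M) = deadline = 29; LS(M) = 29 - 3 = 26
LF(B2) = LS(M) - sum(successors on chain B) = 26 - 14 = 12
LS = LF - duration = 12 - 10 = 2
Total float = LS - ES = 2 - 2 = 0

0


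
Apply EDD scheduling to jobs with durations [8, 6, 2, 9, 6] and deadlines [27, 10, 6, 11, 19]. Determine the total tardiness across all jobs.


Sort by due date (EDD order): [(2, 6), (6, 10), (9, 11), (6, 19), (8, 27)]
Compute completion times and tardiness:
  Job 1: p=2, d=6, C=2, tardiness=max(0,2-6)=0
  Job 2: p=6, d=10, C=8, tardiness=max(0,8-10)=0
  Job 3: p=9, d=11, C=17, tardiness=max(0,17-11)=6
  Job 4: p=6, d=19, C=23, tardiness=max(0,23-19)=4
  Job 5: p=8, d=27, C=31, tardiness=max(0,31-27)=4
Total tardiness = 14

14


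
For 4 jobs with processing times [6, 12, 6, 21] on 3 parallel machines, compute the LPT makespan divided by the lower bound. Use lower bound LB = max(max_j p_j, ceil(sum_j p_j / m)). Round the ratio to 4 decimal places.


LPT order: [21, 12, 6, 6]
Machine loads after assignment: [21, 12, 12]
LPT makespan = 21
Lower bound = max(max_job, ceil(total/3)) = max(21, 15) = 21
Ratio = 21 / 21 = 1.0

1.0


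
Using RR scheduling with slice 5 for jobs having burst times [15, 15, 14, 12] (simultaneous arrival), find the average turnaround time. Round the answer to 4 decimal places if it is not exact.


Time quantum = 5
Execution trace:
  J1 runs 5 units, time = 5
  J2 runs 5 units, time = 10
  J3 runs 5 units, time = 15
  J4 runs 5 units, time = 20
  J1 runs 5 units, time = 25
  J2 runs 5 units, time = 30
  J3 runs 5 units, time = 35
  J4 runs 5 units, time = 40
  J1 runs 5 units, time = 45
  J2 runs 5 units, time = 50
  J3 runs 4 units, time = 54
  J4 runs 2 units, time = 56
Finish times: [45, 50, 54, 56]
Average turnaround = 205/4 = 51.25

51.25


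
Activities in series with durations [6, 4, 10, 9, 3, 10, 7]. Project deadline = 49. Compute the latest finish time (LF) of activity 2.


LF(activity 2) = deadline - sum of successor durations
Successors: activities 3 through 7 with durations [10, 9, 3, 10, 7]
Sum of successor durations = 39
LF = 49 - 39 = 10

10


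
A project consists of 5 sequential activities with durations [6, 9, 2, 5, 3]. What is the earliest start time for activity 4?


Activity 4 starts after activities 1 through 3 complete.
Predecessor durations: [6, 9, 2]
ES = 6 + 9 + 2 = 17

17


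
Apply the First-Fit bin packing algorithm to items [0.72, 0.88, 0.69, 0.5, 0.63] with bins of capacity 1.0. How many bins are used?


Place items sequentially using First-Fit:
  Item 0.72 -> new Bin 1
  Item 0.88 -> new Bin 2
  Item 0.69 -> new Bin 3
  Item 0.5 -> new Bin 4
  Item 0.63 -> new Bin 5
Total bins used = 5

5


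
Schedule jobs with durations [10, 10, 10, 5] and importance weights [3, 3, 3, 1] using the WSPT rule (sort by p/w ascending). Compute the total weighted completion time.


Compute p/w ratios and sort ascending (WSPT): [(10, 3), (10, 3), (10, 3), (5, 1)]
Compute weighted completion times:
  Job (p=10,w=3): C=10, w*C=3*10=30
  Job (p=10,w=3): C=20, w*C=3*20=60
  Job (p=10,w=3): C=30, w*C=3*30=90
  Job (p=5,w=1): C=35, w*C=1*35=35
Total weighted completion time = 215

215


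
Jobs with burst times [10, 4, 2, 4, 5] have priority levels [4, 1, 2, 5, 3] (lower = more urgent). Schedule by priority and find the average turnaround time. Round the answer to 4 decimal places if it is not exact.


Sort by priority (ascending = highest first):
Order: [(1, 4), (2, 2), (3, 5), (4, 10), (5, 4)]
Completion times:
  Priority 1, burst=4, C=4
  Priority 2, burst=2, C=6
  Priority 3, burst=5, C=11
  Priority 4, burst=10, C=21
  Priority 5, burst=4, C=25
Average turnaround = 67/5 = 13.4

13.4


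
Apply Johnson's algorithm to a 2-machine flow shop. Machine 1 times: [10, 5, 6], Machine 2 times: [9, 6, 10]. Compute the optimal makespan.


Apply Johnson's rule:
  Group 1 (a <= b): [(2, 5, 6), (3, 6, 10)]
  Group 2 (a > b): [(1, 10, 9)]
Optimal job order: [2, 3, 1]
Schedule:
  Job 2: M1 done at 5, M2 done at 11
  Job 3: M1 done at 11, M2 done at 21
  Job 1: M1 done at 21, M2 done at 30
Makespan = 30

30


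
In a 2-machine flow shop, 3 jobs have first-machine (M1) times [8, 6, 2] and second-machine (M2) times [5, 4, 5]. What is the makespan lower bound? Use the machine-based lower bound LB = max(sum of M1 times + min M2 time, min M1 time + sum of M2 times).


LB1 = sum(M1 times) + min(M2 times) = 16 + 4 = 20
LB2 = min(M1 times) + sum(M2 times) = 2 + 14 = 16
Lower bound = max(LB1, LB2) = max(20, 16) = 20

20


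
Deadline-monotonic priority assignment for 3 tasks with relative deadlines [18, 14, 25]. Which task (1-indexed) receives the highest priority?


Sort tasks by relative deadline (ascending):
  Task 2: deadline = 14
  Task 1: deadline = 18
  Task 3: deadline = 25
Priority order (highest first): [2, 1, 3]
Highest priority task = 2

2


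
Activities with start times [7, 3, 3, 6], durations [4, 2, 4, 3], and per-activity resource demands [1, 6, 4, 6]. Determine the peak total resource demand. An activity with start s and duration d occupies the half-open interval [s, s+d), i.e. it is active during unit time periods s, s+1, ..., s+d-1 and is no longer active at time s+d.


Each activity i is active on [start_i, start_i + duration_i).
Compute total resource usage per time slot:
  t=0: active resources = [], total = 0
  t=1: active resources = [], total = 0
  t=2: active resources = [], total = 0
  t=3: active resources = [6, 4], total = 10
  t=4: active resources = [6, 4], total = 10
  t=5: active resources = [4], total = 4
  t=6: active resources = [4, 6], total = 10
  t=7: active resources = [1, 6], total = 7
  t=8: active resources = [1, 6], total = 7
  t=9: active resources = [1], total = 1
  t=10: active resources = [1], total = 1
Peak resource demand = 10

10


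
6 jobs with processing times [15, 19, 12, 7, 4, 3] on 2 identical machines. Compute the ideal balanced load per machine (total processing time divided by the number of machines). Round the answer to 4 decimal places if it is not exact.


Total processing time = 15 + 19 + 12 + 7 + 4 + 3 = 60
Number of machines = 2
Ideal balanced load = 60 / 2 = 30.0

30.0


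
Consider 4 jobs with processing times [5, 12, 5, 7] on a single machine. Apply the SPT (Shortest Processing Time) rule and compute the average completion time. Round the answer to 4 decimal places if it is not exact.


Sort jobs by processing time (SPT order): [5, 5, 7, 12]
Compute completion times sequentially:
  Job 1: processing = 5, completes at 5
  Job 2: processing = 5, completes at 10
  Job 3: processing = 7, completes at 17
  Job 4: processing = 12, completes at 29
Sum of completion times = 61
Average completion time = 61/4 = 15.25

15.25


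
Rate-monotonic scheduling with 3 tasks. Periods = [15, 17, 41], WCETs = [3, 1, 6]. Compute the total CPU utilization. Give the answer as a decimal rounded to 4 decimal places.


Compute individual utilizations (exact fractions):
  Task 1: C/T = 3/15 = 1/5 (approx. 0.2)
  Task 2: C/T = 1/17 (approx. 0.0588)
  Task 3: C/T = 6/41 (approx. 0.1463)
Total utilization U = 1/5 + 1/17 + 6/41 = 1412/3485
Rounded to 4 decimal places: U = 0.4052
RM (Liu & Layland) bound for 3 tasks = 0.779763; compare with U = 1412/3485 (approx. 0.405165)
U <= bound, so schedulable by RM sufficient condition.

0.4052


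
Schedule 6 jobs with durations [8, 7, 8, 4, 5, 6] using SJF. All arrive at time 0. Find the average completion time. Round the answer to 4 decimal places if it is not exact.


SJF order (ascending): [4, 5, 6, 7, 8, 8]
Completion times:
  Job 1: burst=4, C=4
  Job 2: burst=5, C=9
  Job 3: burst=6, C=15
  Job 4: burst=7, C=22
  Job 5: burst=8, C=30
  Job 6: burst=8, C=38
Average completion = 118/6 = 19.6667

19.6667


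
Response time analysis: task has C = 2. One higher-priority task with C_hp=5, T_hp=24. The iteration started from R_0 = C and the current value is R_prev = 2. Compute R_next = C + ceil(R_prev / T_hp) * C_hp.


R_next = C + ceil(R_prev / T_hp) * C_hp
ceil(2 / 24) = ceil(0.0833) = 1
Interference = 1 * 5 = 5
R_next = 2 + 5 = 7

7


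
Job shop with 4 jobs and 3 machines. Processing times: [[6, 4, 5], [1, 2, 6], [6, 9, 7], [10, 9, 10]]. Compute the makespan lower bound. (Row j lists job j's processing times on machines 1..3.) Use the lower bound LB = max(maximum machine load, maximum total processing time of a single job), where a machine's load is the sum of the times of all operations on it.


Machine loads:
  Machine 1: 6 + 1 + 6 + 10 = 23
  Machine 2: 4 + 2 + 9 + 9 = 24
  Machine 3: 5 + 6 + 7 + 10 = 28
Max machine load = 28
Job totals:
  Job 1: 15
  Job 2: 9
  Job 3: 22
  Job 4: 29
Max job total = 29
Lower bound = max(28, 29) = 29

29


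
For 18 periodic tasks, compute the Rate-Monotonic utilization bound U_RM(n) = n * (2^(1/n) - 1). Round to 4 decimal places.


Compute 2^(1/18) = 1.0392592260
Subtract 1: 1.0392592260 - 1 = 0.0392592260
Multiply by n: 18 * 0.0392592260 = 0.7066660680
Round to 4 dp: 0.7067

0.7067


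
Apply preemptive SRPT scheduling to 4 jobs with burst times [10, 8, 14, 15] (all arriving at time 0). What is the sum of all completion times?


Since all jobs arrive at t=0, SRPT equals SPT ordering.
SPT order: [8, 10, 14, 15]
Completion times:
  Job 1: p=8, C=8
  Job 2: p=10, C=18
  Job 3: p=14, C=32
  Job 4: p=15, C=47
Total completion time = 8 + 18 + 32 + 47 = 105

105


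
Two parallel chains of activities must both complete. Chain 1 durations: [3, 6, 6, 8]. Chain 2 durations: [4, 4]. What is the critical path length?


Path A total = 3 + 6 + 6 + 8 = 23
Path B total = 4 + 4 = 8
Critical path = longest path = max(23, 8) = 23

23


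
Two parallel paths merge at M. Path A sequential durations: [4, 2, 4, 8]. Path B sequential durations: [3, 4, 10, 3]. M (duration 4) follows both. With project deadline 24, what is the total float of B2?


Forward pass: ES(B2) = sum of predecessors on chain B = 3
EF = ES + duration = 3 + 4 = 7
Backward pass: LF(M) = deadline = 24; LS(M) = 24 - 4 = 20
LF(B2) = LS(M) - sum(successors on chain B) = 20 - 13 = 7
LS = LF - duration = 7 - 4 = 3
Total float = LS - ES = 3 - 3 = 0

0


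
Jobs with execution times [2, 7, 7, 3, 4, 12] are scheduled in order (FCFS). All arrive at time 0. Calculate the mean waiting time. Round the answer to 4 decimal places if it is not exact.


FCFS order (as given): [2, 7, 7, 3, 4, 12]
Waiting times:
  Job 1: wait = 0
  Job 2: wait = 2
  Job 3: wait = 9
  Job 4: wait = 16
  Job 5: wait = 19
  Job 6: wait = 23
Sum of waiting times = 69
Average waiting time = 69/6 = 11.5

11.5


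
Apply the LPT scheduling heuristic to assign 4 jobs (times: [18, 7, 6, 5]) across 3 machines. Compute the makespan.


Sort jobs in decreasing order (LPT): [18, 7, 6, 5]
Assign each job to the least loaded machine:
  Machine 1: jobs [18], load = 18
  Machine 2: jobs [7], load = 7
  Machine 3: jobs [6, 5], load = 11
Makespan = max load = 18

18


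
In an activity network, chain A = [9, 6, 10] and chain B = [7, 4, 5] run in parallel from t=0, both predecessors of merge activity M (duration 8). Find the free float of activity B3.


ES(B3) = sum of predecessors on chain B = 11
EF(B3) = ES + duration = 11 + 5 = 16
Successor of B3 is M. ES(M) = max(sum(A), sum(B)) = max(25, 16) = 25
Free float = ES(successor) - EF(current) = 25 - 16 = 9

9


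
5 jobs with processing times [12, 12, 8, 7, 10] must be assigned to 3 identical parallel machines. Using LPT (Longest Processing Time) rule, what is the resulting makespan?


Sort jobs in decreasing order (LPT): [12, 12, 10, 8, 7]
Assign each job to the least loaded machine:
  Machine 1: jobs [12, 7], load = 19
  Machine 2: jobs [12], load = 12
  Machine 3: jobs [10, 8], load = 18
Makespan = max load = 19

19


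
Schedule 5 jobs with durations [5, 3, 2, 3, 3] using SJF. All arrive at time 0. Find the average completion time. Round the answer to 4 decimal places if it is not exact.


SJF order (ascending): [2, 3, 3, 3, 5]
Completion times:
  Job 1: burst=2, C=2
  Job 2: burst=3, C=5
  Job 3: burst=3, C=8
  Job 4: burst=3, C=11
  Job 5: burst=5, C=16
Average completion = 42/5 = 8.4

8.4


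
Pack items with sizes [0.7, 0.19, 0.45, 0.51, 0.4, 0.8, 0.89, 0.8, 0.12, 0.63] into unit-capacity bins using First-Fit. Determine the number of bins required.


Place items sequentially using First-Fit:
  Item 0.7 -> new Bin 1
  Item 0.19 -> Bin 1 (now 0.89)
  Item 0.45 -> new Bin 2
  Item 0.51 -> Bin 2 (now 0.96)
  Item 0.4 -> new Bin 3
  Item 0.8 -> new Bin 4
  Item 0.89 -> new Bin 5
  Item 0.8 -> new Bin 6
  Item 0.12 -> Bin 3 (now 0.52)
  Item 0.63 -> new Bin 7
Total bins used = 7

7


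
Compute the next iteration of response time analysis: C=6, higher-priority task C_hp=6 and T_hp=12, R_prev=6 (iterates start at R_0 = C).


R_next = C + ceil(R_prev / T_hp) * C_hp
ceil(6 / 12) = ceil(0.5) = 1
Interference = 1 * 6 = 6
R_next = 6 + 6 = 12

12


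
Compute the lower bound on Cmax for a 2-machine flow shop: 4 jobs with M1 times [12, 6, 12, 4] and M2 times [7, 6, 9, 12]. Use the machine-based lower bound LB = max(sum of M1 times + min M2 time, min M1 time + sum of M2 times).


LB1 = sum(M1 times) + min(M2 times) = 34 + 6 = 40
LB2 = min(M1 times) + sum(M2 times) = 4 + 34 = 38
Lower bound = max(LB1, LB2) = max(40, 38) = 40

40


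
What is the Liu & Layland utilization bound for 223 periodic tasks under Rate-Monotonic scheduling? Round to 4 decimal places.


Compute 2^(1/223) = 1.0031131190
Subtract 1: 1.0031131190 - 1 = 0.0031131190
Multiply by n: 223 * 0.0031131190 = 0.6942255370
Round to 4 dp: 0.6942

0.6942


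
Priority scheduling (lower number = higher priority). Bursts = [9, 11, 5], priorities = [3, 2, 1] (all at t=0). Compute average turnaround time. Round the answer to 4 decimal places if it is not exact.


Sort by priority (ascending = highest first):
Order: [(1, 5), (2, 11), (3, 9)]
Completion times:
  Priority 1, burst=5, C=5
  Priority 2, burst=11, C=16
  Priority 3, burst=9, C=25
Average turnaround = 46/3 = 15.3333

15.3333


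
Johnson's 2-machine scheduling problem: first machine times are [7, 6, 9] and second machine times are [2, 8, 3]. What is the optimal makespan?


Apply Johnson's rule:
  Group 1 (a <= b): [(2, 6, 8)]
  Group 2 (a > b): [(3, 9, 3), (1, 7, 2)]
Optimal job order: [2, 3, 1]
Schedule:
  Job 2: M1 done at 6, M2 done at 14
  Job 3: M1 done at 15, M2 done at 18
  Job 1: M1 done at 22, M2 done at 24
Makespan = 24

24


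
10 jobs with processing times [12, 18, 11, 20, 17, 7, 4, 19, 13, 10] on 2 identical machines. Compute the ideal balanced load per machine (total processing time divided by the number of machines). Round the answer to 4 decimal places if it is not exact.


Total processing time = 12 + 18 + 11 + 20 + 17 + 7 + 4 + 19 + 13 + 10 = 131
Number of machines = 2
Ideal balanced load = 131 / 2 = 65.5

65.5


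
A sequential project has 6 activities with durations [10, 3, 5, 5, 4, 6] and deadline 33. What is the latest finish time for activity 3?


LF(activity 3) = deadline - sum of successor durations
Successors: activities 4 through 6 with durations [5, 4, 6]
Sum of successor durations = 15
LF = 33 - 15 = 18

18


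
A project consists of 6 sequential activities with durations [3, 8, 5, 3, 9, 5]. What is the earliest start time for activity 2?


Activity 2 starts after activities 1 through 1 complete.
Predecessor durations: [3]
ES = 3 = 3

3


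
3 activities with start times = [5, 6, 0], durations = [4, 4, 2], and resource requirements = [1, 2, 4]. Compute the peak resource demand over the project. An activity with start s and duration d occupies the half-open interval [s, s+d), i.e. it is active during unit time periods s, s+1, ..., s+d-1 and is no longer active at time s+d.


Each activity i is active on [start_i, start_i + duration_i).
Compute total resource usage per time slot:
  t=0: active resources = [4], total = 4
  t=1: active resources = [4], total = 4
  t=2: active resources = [], total = 0
  t=3: active resources = [], total = 0
  t=4: active resources = [], total = 0
  t=5: active resources = [1], total = 1
  t=6: active resources = [1, 2], total = 3
  t=7: active resources = [1, 2], total = 3
  t=8: active resources = [1, 2], total = 3
  t=9: active resources = [2], total = 2
Peak resource demand = 4

4


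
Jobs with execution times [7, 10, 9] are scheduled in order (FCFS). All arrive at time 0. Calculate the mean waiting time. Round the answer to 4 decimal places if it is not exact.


FCFS order (as given): [7, 10, 9]
Waiting times:
  Job 1: wait = 0
  Job 2: wait = 7
  Job 3: wait = 17
Sum of waiting times = 24
Average waiting time = 24/3 = 8.0

8.0


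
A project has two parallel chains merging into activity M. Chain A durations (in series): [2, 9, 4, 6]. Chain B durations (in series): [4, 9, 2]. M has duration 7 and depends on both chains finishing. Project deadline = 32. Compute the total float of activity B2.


Forward pass: ES(B2) = sum of predecessors on chain B = 4
EF = ES + duration = 4 + 9 = 13
Backward pass: LF(M) = deadline = 32; LS(M) = 32 - 7 = 25
LF(B2) = LS(M) - sum(successors on chain B) = 25 - 2 = 23
LS = LF - duration = 23 - 9 = 14
Total float = LS - ES = 14 - 4 = 10

10


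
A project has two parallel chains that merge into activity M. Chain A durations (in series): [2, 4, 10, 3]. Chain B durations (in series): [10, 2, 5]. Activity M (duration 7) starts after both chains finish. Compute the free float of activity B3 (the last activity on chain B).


ES(B3) = sum of predecessors on chain B = 12
EF(B3) = ES + duration = 12 + 5 = 17
Successor of B3 is M. ES(M) = max(sum(A), sum(B)) = max(19, 17) = 19
Free float = ES(successor) - EF(current) = 19 - 17 = 2

2


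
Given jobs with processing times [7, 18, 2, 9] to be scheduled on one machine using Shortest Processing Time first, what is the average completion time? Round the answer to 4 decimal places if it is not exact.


Sort jobs by processing time (SPT order): [2, 7, 9, 18]
Compute completion times sequentially:
  Job 1: processing = 2, completes at 2
  Job 2: processing = 7, completes at 9
  Job 3: processing = 9, completes at 18
  Job 4: processing = 18, completes at 36
Sum of completion times = 65
Average completion time = 65/4 = 16.25

16.25


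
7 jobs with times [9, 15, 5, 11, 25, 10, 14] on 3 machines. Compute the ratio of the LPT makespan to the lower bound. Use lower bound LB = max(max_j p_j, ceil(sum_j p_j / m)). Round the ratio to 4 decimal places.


LPT order: [25, 15, 14, 11, 10, 9, 5]
Machine loads after assignment: [34, 30, 25]
LPT makespan = 34
Lower bound = max(max_job, ceil(total/3)) = max(25, 30) = 30
Ratio = 34 / 30 = 1.1333

1.1333


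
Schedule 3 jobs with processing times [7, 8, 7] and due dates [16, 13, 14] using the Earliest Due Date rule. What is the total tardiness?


Sort by due date (EDD order): [(8, 13), (7, 14), (7, 16)]
Compute completion times and tardiness:
  Job 1: p=8, d=13, C=8, tardiness=max(0,8-13)=0
  Job 2: p=7, d=14, C=15, tardiness=max(0,15-14)=1
  Job 3: p=7, d=16, C=22, tardiness=max(0,22-16)=6
Total tardiness = 7

7


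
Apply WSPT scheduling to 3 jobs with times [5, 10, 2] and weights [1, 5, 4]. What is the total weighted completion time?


Compute p/w ratios and sort ascending (WSPT): [(2, 4), (10, 5), (5, 1)]
Compute weighted completion times:
  Job (p=2,w=4): C=2, w*C=4*2=8
  Job (p=10,w=5): C=12, w*C=5*12=60
  Job (p=5,w=1): C=17, w*C=1*17=17
Total weighted completion time = 85

85


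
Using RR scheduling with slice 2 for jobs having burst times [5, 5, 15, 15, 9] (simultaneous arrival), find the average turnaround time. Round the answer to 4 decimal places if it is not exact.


Time quantum = 2
Execution trace:
  J1 runs 2 units, time = 2
  J2 runs 2 units, time = 4
  J3 runs 2 units, time = 6
  J4 runs 2 units, time = 8
  J5 runs 2 units, time = 10
  J1 runs 2 units, time = 12
  J2 runs 2 units, time = 14
  J3 runs 2 units, time = 16
  J4 runs 2 units, time = 18
  J5 runs 2 units, time = 20
  J1 runs 1 units, time = 21
  J2 runs 1 units, time = 22
  J3 runs 2 units, time = 24
  J4 runs 2 units, time = 26
  J5 runs 2 units, time = 28
  J3 runs 2 units, time = 30
  J4 runs 2 units, time = 32
  J5 runs 2 units, time = 34
  J3 runs 2 units, time = 36
  J4 runs 2 units, time = 38
  J5 runs 1 units, time = 39
  J3 runs 2 units, time = 41
  J4 runs 2 units, time = 43
  J3 runs 2 units, time = 45
  J4 runs 2 units, time = 47
  J3 runs 1 units, time = 48
  J4 runs 1 units, time = 49
Finish times: [21, 22, 48, 49, 39]
Average turnaround = 179/5 = 35.8

35.8


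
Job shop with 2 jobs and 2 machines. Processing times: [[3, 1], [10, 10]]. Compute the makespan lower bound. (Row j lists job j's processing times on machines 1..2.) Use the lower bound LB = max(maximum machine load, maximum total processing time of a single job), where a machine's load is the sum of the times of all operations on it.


Machine loads:
  Machine 1: 3 + 10 = 13
  Machine 2: 1 + 10 = 11
Max machine load = 13
Job totals:
  Job 1: 4
  Job 2: 20
Max job total = 20
Lower bound = max(13, 20) = 20

20


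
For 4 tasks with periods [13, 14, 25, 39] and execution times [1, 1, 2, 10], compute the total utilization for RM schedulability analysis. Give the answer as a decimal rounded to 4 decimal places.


Compute individual utilizations (exact fractions):
  Task 1: C/T = 1/13 (approx. 0.0769)
  Task 2: C/T = 1/14 (approx. 0.0714)
  Task 3: C/T = 2/25 (approx. 0.08)
  Task 4: C/T = 10/39 (approx. 0.2564)
Total utilization U = 1/13 + 1/14 + 2/25 + 10/39 = 509/1050
Rounded to 4 decimal places: U = 0.4848
RM (Liu & Layland) bound for 4 tasks = 0.756828; compare with U = 509/1050 (approx. 0.484762)
U <= bound, so schedulable by RM sufficient condition.

0.4848


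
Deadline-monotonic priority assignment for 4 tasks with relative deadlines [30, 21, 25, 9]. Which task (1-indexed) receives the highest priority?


Sort tasks by relative deadline (ascending):
  Task 4: deadline = 9
  Task 2: deadline = 21
  Task 3: deadline = 25
  Task 1: deadline = 30
Priority order (highest first): [4, 2, 3, 1]
Highest priority task = 4

4


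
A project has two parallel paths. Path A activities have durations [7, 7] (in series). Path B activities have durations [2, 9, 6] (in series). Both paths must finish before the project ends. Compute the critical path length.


Path A total = 7 + 7 = 14
Path B total = 2 + 9 + 6 = 17
Critical path = longest path = max(14, 17) = 17

17


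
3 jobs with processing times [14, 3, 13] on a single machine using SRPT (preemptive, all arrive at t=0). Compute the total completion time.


Since all jobs arrive at t=0, SRPT equals SPT ordering.
SPT order: [3, 13, 14]
Completion times:
  Job 1: p=3, C=3
  Job 2: p=13, C=16
  Job 3: p=14, C=30
Total completion time = 3 + 16 + 30 = 49

49


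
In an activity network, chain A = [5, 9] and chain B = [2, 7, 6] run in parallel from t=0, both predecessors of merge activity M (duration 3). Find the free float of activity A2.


ES(A2) = sum of predecessors on chain A = 5
EF(A2) = ES + duration = 5 + 9 = 14
Successor of A2 is M. ES(M) = max(sum(A), sum(B)) = max(14, 15) = 15
Free float = ES(successor) - EF(current) = 15 - 14 = 1

1


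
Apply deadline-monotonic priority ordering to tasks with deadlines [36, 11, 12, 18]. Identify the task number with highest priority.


Sort tasks by relative deadline (ascending):
  Task 2: deadline = 11
  Task 3: deadline = 12
  Task 4: deadline = 18
  Task 1: deadline = 36
Priority order (highest first): [2, 3, 4, 1]
Highest priority task = 2

2
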